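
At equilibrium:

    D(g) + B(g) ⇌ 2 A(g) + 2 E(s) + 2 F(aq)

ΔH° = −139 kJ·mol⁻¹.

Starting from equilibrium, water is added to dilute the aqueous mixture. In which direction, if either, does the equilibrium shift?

Dilution lowers every aqueous concentration by the same factor. Δn_aq = 2 − 0 = +2, so the system shifts toward the side with more dissolved moles — to the right.

right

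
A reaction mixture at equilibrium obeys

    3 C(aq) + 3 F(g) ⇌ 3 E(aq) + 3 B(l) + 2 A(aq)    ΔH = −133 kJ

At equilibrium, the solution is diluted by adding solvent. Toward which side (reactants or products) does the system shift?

Dilution lowers every aqueous concentration by the same factor. Δn_aq = 5 − 3 = +2, so the system shifts toward the side with more dissolved moles — to the right.

right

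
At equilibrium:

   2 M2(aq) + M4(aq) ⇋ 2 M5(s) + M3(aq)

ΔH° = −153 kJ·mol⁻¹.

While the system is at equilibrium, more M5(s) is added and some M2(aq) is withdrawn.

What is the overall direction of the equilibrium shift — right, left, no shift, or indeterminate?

M5 is a pure solid; its activity is 1 regardless of amount, so Q is unaffected — no shift from this change.
Removing M2 (aq), a reactant, drives the reaction to the left.
Only the nonzero effect(s) matter; the net shift is to the left.

left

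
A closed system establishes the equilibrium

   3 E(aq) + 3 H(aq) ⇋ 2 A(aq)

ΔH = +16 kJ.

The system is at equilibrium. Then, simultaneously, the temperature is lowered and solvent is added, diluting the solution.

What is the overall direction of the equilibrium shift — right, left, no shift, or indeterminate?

The forward reaction is endothermic. Lowering T favours the exothermic direction — shift to the left.
Dilution lowers every aqueous concentration by the same factor. Δn_aq = 2 − 6 = -4, so the system shifts toward the side with more dissolved moles — to the left.
All effects act in the same direction — net shift to the left.

left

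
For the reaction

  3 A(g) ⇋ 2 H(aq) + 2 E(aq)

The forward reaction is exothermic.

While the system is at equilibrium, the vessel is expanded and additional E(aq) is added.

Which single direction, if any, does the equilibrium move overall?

Gas moles: reactants 3, products 0 (Δn_gas = -3). Expansion shifts the system toward the side with more moles of gas — to the left.
Adding E (aq), a product, drives the reaction to the left.
All effects act in the same direction — net shift to the left.

left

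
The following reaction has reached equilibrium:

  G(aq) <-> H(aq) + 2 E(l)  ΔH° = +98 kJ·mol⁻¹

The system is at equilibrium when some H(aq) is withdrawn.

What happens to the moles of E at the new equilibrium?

increases

Removing H (aq), a product, drives the reaction to the right.
The net shift is to the right. E is a product, so its amount increases.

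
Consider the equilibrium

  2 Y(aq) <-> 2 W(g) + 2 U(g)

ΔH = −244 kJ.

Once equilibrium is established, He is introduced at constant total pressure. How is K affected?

The equilibrium constant depends only on temperature. This perturbation may move the position of equilibrium, but since T is unchanged, K itself is unchanged.

unchanged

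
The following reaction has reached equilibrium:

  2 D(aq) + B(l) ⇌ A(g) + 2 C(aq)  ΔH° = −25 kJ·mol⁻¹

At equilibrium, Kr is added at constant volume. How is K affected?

The equilibrium constant depends only on temperature. This perturbation changes neither the position of equilibrium nor K.

unchanged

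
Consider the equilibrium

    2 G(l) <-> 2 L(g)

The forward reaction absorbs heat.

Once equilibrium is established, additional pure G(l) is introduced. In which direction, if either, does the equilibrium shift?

G is a pure liquid; its activity is 1 regardless of amount, so Q is unaffected — no shift from this change.

no shift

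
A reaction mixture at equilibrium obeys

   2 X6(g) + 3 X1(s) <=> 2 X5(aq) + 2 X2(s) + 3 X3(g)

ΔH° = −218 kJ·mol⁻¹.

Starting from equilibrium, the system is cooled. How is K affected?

increases

K depends on temperature via the van 't Hoff relation. The forward reaction is exothermic, so lowering T increases K.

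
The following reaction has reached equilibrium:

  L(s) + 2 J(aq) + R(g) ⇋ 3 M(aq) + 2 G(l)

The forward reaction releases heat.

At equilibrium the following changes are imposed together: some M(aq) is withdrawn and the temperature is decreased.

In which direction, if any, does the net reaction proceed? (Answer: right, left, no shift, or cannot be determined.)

right

Removing M (aq), a product, drives the reaction to the right.
The forward reaction is exothermic. Lowering T favours the exothermic direction — shift to the right.
All effects act in the same direction — net shift to the right.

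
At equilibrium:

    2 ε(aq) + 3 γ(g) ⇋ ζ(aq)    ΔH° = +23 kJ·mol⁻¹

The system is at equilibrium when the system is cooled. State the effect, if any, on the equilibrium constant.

decreases

K depends on temperature via the van 't Hoff relation. The forward reaction is endothermic, so lowering T decreases K.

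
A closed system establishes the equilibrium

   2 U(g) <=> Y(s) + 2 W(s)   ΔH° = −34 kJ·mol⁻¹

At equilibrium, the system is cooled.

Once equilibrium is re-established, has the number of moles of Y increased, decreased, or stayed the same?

increases

The forward reaction is exothermic. Lowering T favours the exothermic direction — shift to the right.
The net shift is to the right. Y is a product, so its amount increases.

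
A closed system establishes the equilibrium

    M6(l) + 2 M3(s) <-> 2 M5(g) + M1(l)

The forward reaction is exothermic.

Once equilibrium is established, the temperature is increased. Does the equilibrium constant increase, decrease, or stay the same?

K depends on temperature via the van 't Hoff relation. The forward reaction is exothermic, so raising T decreases K.

decreases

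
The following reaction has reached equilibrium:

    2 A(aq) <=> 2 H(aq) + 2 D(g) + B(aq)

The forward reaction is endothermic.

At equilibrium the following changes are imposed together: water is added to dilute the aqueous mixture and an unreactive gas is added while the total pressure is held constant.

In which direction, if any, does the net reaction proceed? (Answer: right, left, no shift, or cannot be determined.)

right

Dilution lowers every aqueous concentration by the same factor. Δn_aq = 3 − 2 = +1, so the system shifts toward the side with more dissolved moles — to the right.
Adding inert gas at constant total pressure expands the volume and lowers every reacting partial pressure. With Δn_gas = 2 − 0 = +2, Q moves away from K toward the side with fewer gas moles, so the system shifts toward the side with more gas moles — to the right.
All effects act in the same direction — net shift to the right.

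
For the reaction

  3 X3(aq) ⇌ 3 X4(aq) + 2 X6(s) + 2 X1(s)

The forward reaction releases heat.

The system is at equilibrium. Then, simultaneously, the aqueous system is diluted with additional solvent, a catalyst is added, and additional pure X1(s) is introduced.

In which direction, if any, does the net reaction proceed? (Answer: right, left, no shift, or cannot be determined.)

Dilution scales every aqueous concentration by the same factor. Δn_aq = 3 − 3 = 0, so Q is unchanged — no shift.
A catalyst speeds both forward and reverse rates equally; it changes neither Q nor K — no shift from this change.
X1 is a pure solid; its activity is 1 regardless of amount, so Q is unaffected — no shift from this change.
None of the changes alters Q relative to K, so there is no net shift.

no shift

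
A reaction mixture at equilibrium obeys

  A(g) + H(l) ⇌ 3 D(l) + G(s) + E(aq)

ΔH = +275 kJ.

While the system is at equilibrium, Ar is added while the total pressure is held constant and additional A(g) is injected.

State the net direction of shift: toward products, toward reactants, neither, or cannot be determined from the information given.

Adding inert gas at constant total pressure expands the volume and lowers every reacting partial pressure. With Δn_gas = 0 − 1 = -1, Q moves away from K toward the side with fewer gas moles, so the system shifts toward the side with more gas moles — to the left.
Adding A (g), a reactant, drives the reaction to the right.
The individual effects push in opposite directions; without quantitative information the net direction cannot be determined.

cannot be determined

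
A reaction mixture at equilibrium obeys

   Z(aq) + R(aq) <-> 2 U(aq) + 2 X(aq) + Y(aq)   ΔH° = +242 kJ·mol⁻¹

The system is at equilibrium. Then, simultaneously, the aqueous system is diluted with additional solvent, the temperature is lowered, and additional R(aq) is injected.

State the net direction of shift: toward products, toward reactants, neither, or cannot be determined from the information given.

cannot be determined

Dilution lowers every aqueous concentration by the same factor. Δn_aq = 5 − 2 = +3, so the system shifts toward the side with more dissolved moles — to the right.
The forward reaction is endothermic. Lowering T favours the exothermic direction — shift to the left.
Adding R (aq), a reactant, drives the reaction to the right.
The individual effects push in opposite directions; without quantitative information the net direction cannot be determined.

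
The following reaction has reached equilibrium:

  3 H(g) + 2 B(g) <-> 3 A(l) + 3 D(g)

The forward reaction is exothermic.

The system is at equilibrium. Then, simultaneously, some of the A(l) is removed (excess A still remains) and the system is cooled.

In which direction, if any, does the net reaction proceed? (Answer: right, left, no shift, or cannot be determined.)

right

A is a pure liquid; its activity is 1 regardless of amount, so Q is unaffected — no shift from this change.
The forward reaction is exothermic. Lowering T favours the exothermic direction — shift to the right.
Only the nonzero effect(s) matter; the net shift is to the right.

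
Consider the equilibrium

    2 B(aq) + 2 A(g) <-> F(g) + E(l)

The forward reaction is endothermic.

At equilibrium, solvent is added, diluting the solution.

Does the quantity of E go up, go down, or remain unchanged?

decreases

Dilution lowers every aqueous concentration by the same factor. Δn_aq = 0 − 2 = -2, so the system shifts toward the side with more dissolved moles — to the left.
The net shift is to the left. E is a product, so its amount decreases.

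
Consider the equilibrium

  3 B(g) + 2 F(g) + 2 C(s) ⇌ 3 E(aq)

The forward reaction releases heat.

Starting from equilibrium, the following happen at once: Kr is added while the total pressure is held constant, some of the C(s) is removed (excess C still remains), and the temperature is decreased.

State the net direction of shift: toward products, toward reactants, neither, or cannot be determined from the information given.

cannot be determined

Adding inert gas at constant total pressure expands the volume and lowers every reacting partial pressure. With Δn_gas = 0 − 5 = -5, Q moves away from K toward the side with fewer gas moles, so the system shifts toward the side with more gas moles — to the left.
C is a pure solid; its activity is 1 regardless of amount, so Q is unaffected — no shift from this change.
The forward reaction is exothermic. Lowering T favours the exothermic direction — shift to the right.
The individual effects push in opposite directions; without quantitative information the net direction cannot be determined.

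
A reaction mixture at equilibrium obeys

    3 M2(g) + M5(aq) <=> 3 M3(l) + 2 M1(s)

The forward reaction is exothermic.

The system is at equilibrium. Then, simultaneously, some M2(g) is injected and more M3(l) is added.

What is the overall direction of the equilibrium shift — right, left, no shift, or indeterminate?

right

Adding M2 (g), a reactant, drives the reaction to the right.
M3 is a pure liquid; its activity is 1 regardless of amount, so Q is unaffected — no shift from this change.
Only the nonzero effect(s) matter; the net shift is to the right.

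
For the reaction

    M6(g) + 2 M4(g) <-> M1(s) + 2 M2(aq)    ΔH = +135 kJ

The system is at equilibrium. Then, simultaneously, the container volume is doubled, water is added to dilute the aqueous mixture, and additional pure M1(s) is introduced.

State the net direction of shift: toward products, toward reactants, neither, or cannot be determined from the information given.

Gas moles: reactants 3, products 0 (Δn_gas = -3). Expansion shifts the system toward the side with more moles of gas — to the left.
Dilution lowers every aqueous concentration by the same factor. Δn_aq = 2 − 0 = +2, so the system shifts toward the side with more dissolved moles — to the right.
M1 is a pure solid; its activity is 1 regardless of amount, so Q is unaffected — no shift from this change.
The individual effects push in opposite directions; without quantitative information the net direction cannot be determined.

cannot be determined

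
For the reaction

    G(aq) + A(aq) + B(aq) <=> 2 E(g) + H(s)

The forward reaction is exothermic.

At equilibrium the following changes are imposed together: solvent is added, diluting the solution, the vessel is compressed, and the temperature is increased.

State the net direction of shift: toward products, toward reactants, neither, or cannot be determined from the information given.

Dilution lowers every aqueous concentration by the same factor. Δn_aq = 0 − 3 = -3, so the system shifts toward the side with more dissolved moles — to the left.
Gas moles: reactants 0, products 2 (Δn_gas = +2). Compression shifts the system toward the side with fewer moles of gas — to the left.
The forward reaction is exothermic. Raising T favours the endothermic direction — shift to the left.
All effects act in the same direction — net shift to the left.

left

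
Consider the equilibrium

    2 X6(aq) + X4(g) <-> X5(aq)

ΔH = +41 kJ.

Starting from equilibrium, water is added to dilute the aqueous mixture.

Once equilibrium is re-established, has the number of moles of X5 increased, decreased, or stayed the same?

Dilution lowers every aqueous concentration by the same factor. Δn_aq = 1 − 2 = -1, so the system shifts toward the side with more dissolved moles — to the left.
The net shift is to the left. X5 is a product, so its amount decreases.

decreases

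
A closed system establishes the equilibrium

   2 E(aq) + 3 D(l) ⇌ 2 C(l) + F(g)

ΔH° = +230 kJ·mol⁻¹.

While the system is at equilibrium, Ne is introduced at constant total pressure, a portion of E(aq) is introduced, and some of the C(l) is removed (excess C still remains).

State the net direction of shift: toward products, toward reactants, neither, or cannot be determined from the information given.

Adding inert gas at constant total pressure expands the volume and lowers every reacting partial pressure. With Δn_gas = 1 − 0 = +1, Q moves away from K toward the side with fewer gas moles, so the system shifts toward the side with more gas moles — to the right.
Adding E (aq), a reactant, drives the reaction to the right.
C is a pure liquid; its activity is 1 regardless of amount, so Q is unaffected — no shift from this change.
Only the nonzero effect(s) matter; the net shift is to the right.

right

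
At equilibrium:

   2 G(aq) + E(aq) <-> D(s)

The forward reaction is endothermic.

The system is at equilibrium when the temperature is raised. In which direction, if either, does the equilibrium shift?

The forward reaction is endothermic. Raising T favours the endothermic direction — shift to the right.

right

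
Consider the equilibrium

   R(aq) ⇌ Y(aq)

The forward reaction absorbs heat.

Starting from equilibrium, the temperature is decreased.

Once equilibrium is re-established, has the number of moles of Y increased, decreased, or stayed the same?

decreases

The forward reaction is endothermic. Lowering T favours the exothermic direction — shift to the left.
The net shift is to the left. Y is a product, so its amount decreases.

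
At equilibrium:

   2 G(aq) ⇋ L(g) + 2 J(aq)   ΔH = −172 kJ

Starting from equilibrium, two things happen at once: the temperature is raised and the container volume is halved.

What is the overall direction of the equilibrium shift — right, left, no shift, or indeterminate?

left

The forward reaction is exothermic. Raising T favours the endothermic direction — shift to the left.
Gas moles: reactants 0, products 1 (Δn_gas = +1). Compression shifts the system toward the side with fewer moles of gas — to the left.
All effects act in the same direction — net shift to the left.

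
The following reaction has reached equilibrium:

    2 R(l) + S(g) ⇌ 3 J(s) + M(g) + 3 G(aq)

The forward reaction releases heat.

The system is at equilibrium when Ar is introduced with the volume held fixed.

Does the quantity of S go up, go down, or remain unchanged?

unchanged

At constant volume, adding an inert gas leaves every reacting species' partial pressure unchanged, so Q is unchanged — no shift from this change.
No net shift occurs, so the amount of S is unchanged.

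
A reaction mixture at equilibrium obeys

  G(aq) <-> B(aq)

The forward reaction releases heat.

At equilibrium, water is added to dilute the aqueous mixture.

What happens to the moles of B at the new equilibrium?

Dilution scales every aqueous concentration by the same factor. Δn_aq = 1 − 1 = 0, so Q is unchanged — no shift.
No net shift occurs, so the amount of B is unchanged.

unchanged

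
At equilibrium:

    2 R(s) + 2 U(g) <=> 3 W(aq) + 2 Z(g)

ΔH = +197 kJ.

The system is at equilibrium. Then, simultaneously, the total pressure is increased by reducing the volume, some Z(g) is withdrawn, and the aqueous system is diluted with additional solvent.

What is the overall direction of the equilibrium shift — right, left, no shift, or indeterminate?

Gas moles: reactants 2, products 2. Δn_gas = 0, so a volume change leaves Q equal to K — no shift from this change.
Removing Z (g), a product, drives the reaction to the right.
Dilution lowers every aqueous concentration by the same factor. Δn_aq = 3 − 0 = +3, so the system shifts toward the side with more dissolved moles — to the right.
Only the nonzero effect(s) matter; the net shift is to the right.

right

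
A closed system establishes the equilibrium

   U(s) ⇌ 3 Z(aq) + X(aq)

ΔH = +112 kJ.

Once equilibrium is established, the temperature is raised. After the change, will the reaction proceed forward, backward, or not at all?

right

The forward reaction is endothermic. Raising T favours the endothermic direction — shift to the right.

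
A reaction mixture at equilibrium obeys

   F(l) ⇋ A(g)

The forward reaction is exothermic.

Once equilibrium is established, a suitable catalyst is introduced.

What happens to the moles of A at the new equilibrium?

A catalyst speeds both forward and reverse rates equally; it changes neither Q nor K — no shift from this change.
No net shift occurs, so the amount of A is unchanged.

unchanged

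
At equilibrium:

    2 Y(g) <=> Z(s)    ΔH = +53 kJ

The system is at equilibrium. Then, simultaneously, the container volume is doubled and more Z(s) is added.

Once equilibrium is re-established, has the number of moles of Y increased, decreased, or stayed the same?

increases

Gas moles: reactants 2, products 0 (Δn_gas = -2). Expansion shifts the system toward the side with more moles of gas — to the left.
Z is a pure solid; its activity is 1 regardless of amount, so Q is unaffected — no shift from this change.
The net shift is to the left. Y is a reactant, so its amount increases.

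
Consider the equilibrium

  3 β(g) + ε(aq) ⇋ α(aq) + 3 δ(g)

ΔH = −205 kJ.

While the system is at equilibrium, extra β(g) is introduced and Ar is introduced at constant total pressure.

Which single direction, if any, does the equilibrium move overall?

right

Adding β (g), a reactant, drives the reaction to the right.
Adding inert gas at constant total pressure expands the volume, scaling every reacting partial pressure by the same factor. Δn_gas = 3 − 3 = 0, so Q is unchanged — no shift.
Only the nonzero effect(s) matter; the net shift is to the right.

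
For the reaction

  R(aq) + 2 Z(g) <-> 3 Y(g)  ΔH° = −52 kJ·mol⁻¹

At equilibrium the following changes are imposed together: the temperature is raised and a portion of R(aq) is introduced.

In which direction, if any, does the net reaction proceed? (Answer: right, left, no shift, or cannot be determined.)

cannot be determined

The forward reaction is exothermic. Raising T favours the endothermic direction — shift to the left.
Adding R (aq), a reactant, drives the reaction to the right.
The individual effects push in opposite directions; without quantitative information the net direction cannot be determined.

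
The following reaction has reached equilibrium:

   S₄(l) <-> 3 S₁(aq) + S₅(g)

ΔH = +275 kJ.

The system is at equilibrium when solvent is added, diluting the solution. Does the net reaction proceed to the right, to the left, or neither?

right

Dilution lowers every aqueous concentration by the same factor. Δn_aq = 3 − 0 = +3, so the system shifts toward the side with more dissolved moles — to the right.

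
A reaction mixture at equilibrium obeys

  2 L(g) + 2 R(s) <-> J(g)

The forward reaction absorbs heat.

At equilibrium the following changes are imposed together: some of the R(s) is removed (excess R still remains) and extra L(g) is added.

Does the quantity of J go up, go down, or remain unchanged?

increases

R is a pure solid; its activity is 1 regardless of amount, so Q is unaffected — no shift from this change.
Adding L (g), a reactant, drives the reaction to the right.
The net shift is to the right. J is a product, so its amount increases.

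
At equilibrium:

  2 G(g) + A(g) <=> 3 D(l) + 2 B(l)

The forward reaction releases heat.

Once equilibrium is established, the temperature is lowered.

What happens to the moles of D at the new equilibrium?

The forward reaction is exothermic. Lowering T favours the exothermic direction — shift to the right.
The net shift is to the right. D is a product, so its amount increases.

increases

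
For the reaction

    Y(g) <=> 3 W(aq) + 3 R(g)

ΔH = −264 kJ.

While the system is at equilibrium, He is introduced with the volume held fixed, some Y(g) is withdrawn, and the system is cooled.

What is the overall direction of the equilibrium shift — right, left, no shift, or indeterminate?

At constant volume, adding an inert gas leaves every reacting species' partial pressure unchanged, so Q is unchanged — no shift from this change.
Removing Y (g), a reactant, drives the reaction to the left.
The forward reaction is exothermic. Lowering T favours the exothermic direction — shift to the right.
The individual effects push in opposite directions; without quantitative information the net direction cannot be determined.

cannot be determined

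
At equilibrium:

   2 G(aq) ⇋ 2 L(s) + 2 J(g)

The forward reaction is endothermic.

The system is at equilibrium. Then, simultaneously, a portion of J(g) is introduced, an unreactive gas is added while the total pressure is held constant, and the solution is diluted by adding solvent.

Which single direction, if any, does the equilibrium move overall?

cannot be determined

Adding J (g), a product, drives the reaction to the left.
Adding inert gas at constant total pressure expands the volume and lowers every reacting partial pressure. With Δn_gas = 2 − 0 = +2, Q moves away from K toward the side with fewer gas moles, so the system shifts toward the side with more gas moles — to the right.
Dilution lowers every aqueous concentration by the same factor. Δn_aq = 0 − 2 = -2, so the system shifts toward the side with more dissolved moles — to the left.
The individual effects push in opposite directions; without quantitative information the net direction cannot be determined.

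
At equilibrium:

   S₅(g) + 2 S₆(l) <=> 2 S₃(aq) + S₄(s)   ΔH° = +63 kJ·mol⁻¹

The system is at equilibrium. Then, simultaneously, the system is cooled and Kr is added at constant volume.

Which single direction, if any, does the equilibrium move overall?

The forward reaction is endothermic. Lowering T favours the exothermic direction — shift to the left.
At constant volume, adding an inert gas leaves every reacting species' partial pressure unchanged, so Q is unchanged — no shift from this change.
Only the nonzero effect(s) matter; the net shift is to the left.

left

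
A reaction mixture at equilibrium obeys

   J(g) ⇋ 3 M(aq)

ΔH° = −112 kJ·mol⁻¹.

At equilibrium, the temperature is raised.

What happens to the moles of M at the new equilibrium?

decreases

The forward reaction is exothermic. Raising T favours the endothermic direction — shift to the left.
The net shift is to the left. M is a product, so its amount decreases.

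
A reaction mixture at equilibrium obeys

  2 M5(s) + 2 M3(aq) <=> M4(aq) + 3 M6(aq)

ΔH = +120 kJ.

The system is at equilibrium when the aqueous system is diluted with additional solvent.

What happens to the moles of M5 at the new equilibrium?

Dilution lowers every aqueous concentration by the same factor. Δn_aq = 4 − 2 = +2, so the system shifts toward the side with more dissolved moles — to the right.
The net shift is to the right. M5 is a reactant, so its amount decreases.

decreases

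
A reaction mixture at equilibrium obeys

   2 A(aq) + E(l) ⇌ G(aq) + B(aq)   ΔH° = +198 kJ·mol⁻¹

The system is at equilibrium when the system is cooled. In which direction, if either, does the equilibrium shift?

left

The forward reaction is endothermic. Lowering T favours the exothermic direction — shift to the left.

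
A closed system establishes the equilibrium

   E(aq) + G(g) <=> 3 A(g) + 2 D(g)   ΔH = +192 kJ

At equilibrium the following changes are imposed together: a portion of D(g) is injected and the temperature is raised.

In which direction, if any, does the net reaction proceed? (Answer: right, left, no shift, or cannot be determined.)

Adding D (g), a product, drives the reaction to the left.
The forward reaction is endothermic. Raising T favours the endothermic direction — shift to the right.
The individual effects push in opposite directions; without quantitative information the net direction cannot be determined.

cannot be determined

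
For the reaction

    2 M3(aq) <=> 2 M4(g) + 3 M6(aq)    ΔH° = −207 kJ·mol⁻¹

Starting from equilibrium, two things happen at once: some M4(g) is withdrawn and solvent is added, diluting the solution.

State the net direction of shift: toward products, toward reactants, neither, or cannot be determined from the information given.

Removing M4 (g), a product, drives the reaction to the right.
Dilution lowers every aqueous concentration by the same factor. Δn_aq = 3 − 2 = +1, so the system shifts toward the side with more dissolved moles — to the right.
All effects act in the same direction — net shift to the right.

right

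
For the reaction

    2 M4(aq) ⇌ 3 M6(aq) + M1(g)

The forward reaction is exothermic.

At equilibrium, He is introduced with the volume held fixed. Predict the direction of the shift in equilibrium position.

no shift

At constant volume, adding an inert gas leaves every reacting species' partial pressure unchanged, so Q is unchanged — no shift from this change.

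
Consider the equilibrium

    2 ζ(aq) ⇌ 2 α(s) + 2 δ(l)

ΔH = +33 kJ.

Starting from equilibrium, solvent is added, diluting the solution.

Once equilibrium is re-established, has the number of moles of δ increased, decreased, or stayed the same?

Dilution lowers every aqueous concentration by the same factor. Δn_aq = 0 − 2 = -2, so the system shifts toward the side with more dissolved moles — to the left.
The net shift is to the left. δ is a product, so its amount decreases.

decreases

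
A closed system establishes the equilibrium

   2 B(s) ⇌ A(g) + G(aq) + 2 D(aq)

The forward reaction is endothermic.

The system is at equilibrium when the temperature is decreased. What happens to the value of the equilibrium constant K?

K depends on temperature via the van 't Hoff relation. The forward reaction is endothermic, so lowering T decreases K.

decreases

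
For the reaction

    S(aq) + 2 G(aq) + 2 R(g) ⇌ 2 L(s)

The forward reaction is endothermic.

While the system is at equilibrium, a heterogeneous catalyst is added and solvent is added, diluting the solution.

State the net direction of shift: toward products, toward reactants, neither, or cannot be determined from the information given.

left

A catalyst speeds both forward and reverse rates equally; it changes neither Q nor K — no shift from this change.
Dilution lowers every aqueous concentration by the same factor. Δn_aq = 0 − 3 = -3, so the system shifts toward the side with more dissolved moles — to the left.
Only the nonzero effect(s) matter; the net shift is to the left.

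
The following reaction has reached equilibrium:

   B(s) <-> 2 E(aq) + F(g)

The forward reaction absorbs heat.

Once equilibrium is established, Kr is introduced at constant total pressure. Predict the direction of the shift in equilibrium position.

Adding inert gas at constant total pressure expands the volume and lowers every reacting partial pressure. With Δn_gas = 1 − 0 = +1, Q moves away from K toward the side with fewer gas moles, so the system shifts toward the side with more gas moles — to the right.

right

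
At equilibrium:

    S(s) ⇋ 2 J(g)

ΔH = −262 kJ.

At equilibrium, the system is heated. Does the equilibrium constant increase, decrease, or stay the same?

decreases

K depends on temperature via the van 't Hoff relation. The forward reaction is exothermic, so raising T decreases K.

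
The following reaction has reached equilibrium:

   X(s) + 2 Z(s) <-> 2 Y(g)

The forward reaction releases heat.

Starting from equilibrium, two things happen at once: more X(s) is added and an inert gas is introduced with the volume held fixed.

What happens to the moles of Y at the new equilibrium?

X is a pure solid; its activity is 1 regardless of amount, so Q is unaffected — no shift from this change.
At constant volume, adding an inert gas leaves every reacting species' partial pressure unchanged, so Q is unchanged — no shift from this change.
No net shift occurs, so the amount of Y is unchanged.

unchanged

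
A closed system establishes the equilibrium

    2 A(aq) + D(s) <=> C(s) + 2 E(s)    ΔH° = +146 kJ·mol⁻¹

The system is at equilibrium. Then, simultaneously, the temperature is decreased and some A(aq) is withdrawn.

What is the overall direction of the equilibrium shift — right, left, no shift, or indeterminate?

left

The forward reaction is endothermic. Lowering T favours the exothermic direction — shift to the left.
Removing A (aq), a reactant, drives the reaction to the left.
All effects act in the same direction — net shift to the left.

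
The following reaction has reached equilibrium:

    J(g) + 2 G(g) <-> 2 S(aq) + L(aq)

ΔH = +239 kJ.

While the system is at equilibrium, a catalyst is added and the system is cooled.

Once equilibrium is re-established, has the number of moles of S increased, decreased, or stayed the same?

decreases

A catalyst speeds both forward and reverse rates equally; it changes neither Q nor K — no shift from this change.
The forward reaction is endothermic. Lowering T favours the exothermic direction — shift to the left.
The net shift is to the left. S is a product, so its amount decreases.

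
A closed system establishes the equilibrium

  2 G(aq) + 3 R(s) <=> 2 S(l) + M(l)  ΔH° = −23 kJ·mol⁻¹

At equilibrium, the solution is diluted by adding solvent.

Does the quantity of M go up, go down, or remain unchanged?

Dilution lowers every aqueous concentration by the same factor. Δn_aq = 0 − 2 = -2, so the system shifts toward the side with more dissolved moles — to the left.
The net shift is to the left. M is a product, so its amount decreases.

decreases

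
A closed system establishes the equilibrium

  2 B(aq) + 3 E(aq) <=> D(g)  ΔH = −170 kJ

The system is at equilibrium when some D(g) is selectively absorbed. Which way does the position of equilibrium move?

Removing D (g), a product, drives the reaction to the right.

right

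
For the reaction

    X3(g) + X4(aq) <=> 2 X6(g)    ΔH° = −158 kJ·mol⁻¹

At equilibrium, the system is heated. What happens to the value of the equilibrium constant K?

K depends on temperature via the van 't Hoff relation. The forward reaction is exothermic, so raising T decreases K.

decreases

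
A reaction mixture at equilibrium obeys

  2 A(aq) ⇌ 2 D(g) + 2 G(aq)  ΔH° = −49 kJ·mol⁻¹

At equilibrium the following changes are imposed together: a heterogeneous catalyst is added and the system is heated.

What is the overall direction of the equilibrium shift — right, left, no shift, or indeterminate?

A catalyst speeds both forward and reverse rates equally; it changes neither Q nor K — no shift from this change.
The forward reaction is exothermic. Raising T favours the endothermic direction — shift to the left.
Only the nonzero effect(s) matter; the net shift is to the left.

left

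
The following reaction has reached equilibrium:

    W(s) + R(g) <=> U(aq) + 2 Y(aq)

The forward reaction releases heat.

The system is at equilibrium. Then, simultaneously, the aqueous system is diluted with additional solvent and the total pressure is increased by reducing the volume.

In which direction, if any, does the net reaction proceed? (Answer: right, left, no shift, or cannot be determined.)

Dilution lowers every aqueous concentration by the same factor. Δn_aq = 3 − 0 = +3, so the system shifts toward the side with more dissolved moles — to the right.
Gas moles: reactants 1, products 0 (Δn_gas = -1). Compression shifts the system toward the side with fewer moles of gas — to the right.
All effects act in the same direction — net shift to the right.

right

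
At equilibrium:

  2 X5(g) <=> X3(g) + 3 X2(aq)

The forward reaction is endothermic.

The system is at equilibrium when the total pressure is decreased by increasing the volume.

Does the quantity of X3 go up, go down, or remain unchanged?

decreases

Gas moles: reactants 2, products 1 (Δn_gas = -1). Expansion shifts the system toward the side with more moles of gas — to the left.
The net shift is to the left. X3 is a product, so its amount decreases.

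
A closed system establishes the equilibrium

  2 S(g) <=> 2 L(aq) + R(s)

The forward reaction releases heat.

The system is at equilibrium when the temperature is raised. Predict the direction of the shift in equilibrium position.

The forward reaction is exothermic. Raising T favours the endothermic direction — shift to the left.

left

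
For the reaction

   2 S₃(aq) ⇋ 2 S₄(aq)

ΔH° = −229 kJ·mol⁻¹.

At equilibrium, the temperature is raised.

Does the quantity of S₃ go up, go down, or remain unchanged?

The forward reaction is exothermic. Raising T favours the endothermic direction — shift to the left.
The net shift is to the left. S₃ is a reactant, so its amount increases.

increases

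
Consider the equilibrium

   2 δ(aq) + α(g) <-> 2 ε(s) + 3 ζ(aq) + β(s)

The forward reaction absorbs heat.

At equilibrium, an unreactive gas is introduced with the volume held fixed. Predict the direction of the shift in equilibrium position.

no shift

At constant volume, adding an inert gas leaves every reacting species' partial pressure unchanged, so Q is unchanged — no shift from this change.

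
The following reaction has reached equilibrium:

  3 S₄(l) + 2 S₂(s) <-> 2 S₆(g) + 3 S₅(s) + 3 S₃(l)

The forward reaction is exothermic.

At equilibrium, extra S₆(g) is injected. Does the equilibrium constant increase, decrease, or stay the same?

The equilibrium constant depends only on temperature. This perturbation may move the position of equilibrium, but since T is unchanged, K itself is unchanged.

unchanged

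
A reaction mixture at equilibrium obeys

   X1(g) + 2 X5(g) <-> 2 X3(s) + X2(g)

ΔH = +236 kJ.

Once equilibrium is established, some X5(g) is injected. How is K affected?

unchanged

The equilibrium constant depends only on temperature. This perturbation may move the position of equilibrium, but since T is unchanged, K itself is unchanged.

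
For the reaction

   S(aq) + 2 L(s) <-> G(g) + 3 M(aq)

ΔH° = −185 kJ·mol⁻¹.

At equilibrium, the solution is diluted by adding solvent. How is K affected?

unchanged

The equilibrium constant depends only on temperature. This perturbation may move the position of equilibrium, but since T is unchanged, K itself is unchanged.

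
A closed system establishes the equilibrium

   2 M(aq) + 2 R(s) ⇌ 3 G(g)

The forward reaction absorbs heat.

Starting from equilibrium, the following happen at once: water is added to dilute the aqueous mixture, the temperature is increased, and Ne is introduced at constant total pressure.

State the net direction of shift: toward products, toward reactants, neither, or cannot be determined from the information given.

Dilution lowers every aqueous concentration by the same factor. Δn_aq = 0 − 2 = -2, so the system shifts toward the side with more dissolved moles — to the left.
The forward reaction is endothermic. Raising T favours the endothermic direction — shift to the right.
Adding inert gas at constant total pressure expands the volume and lowers every reacting partial pressure. With Δn_gas = 3 − 0 = +3, Q moves away from K toward the side with fewer gas moles, so the system shifts toward the side with more gas moles — to the right.
The individual effects push in opposite directions; without quantitative information the net direction cannot be determined.

cannot be determined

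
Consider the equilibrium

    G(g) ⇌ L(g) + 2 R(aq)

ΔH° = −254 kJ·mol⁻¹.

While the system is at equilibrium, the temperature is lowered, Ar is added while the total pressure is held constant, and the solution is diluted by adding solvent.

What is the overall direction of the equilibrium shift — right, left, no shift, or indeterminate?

The forward reaction is exothermic. Lowering T favours the exothermic direction — shift to the right.
Adding inert gas at constant total pressure expands the volume, scaling every reacting partial pressure by the same factor. Δn_gas = 1 − 1 = 0, so Q is unchanged — no shift.
Dilution lowers every aqueous concentration by the same factor. Δn_aq = 2 − 0 = +2, so the system shifts toward the side with more dissolved moles — to the right.
Only the nonzero effect(s) matter; the net shift is to the right.

right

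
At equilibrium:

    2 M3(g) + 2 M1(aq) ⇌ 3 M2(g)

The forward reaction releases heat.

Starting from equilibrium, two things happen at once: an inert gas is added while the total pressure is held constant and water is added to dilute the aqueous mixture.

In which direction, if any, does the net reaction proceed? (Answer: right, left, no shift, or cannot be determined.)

Adding inert gas at constant total pressure expands the volume and lowers every reacting partial pressure. With Δn_gas = 3 − 2 = +1, Q moves away from K toward the side with fewer gas moles, so the system shifts toward the side with more gas moles — to the right.
Dilution lowers every aqueous concentration by the same factor. Δn_aq = 0 − 2 = -2, so the system shifts toward the side with more dissolved moles — to the left.
The individual effects push in opposite directions; without quantitative information the net direction cannot be determined.

cannot be determined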